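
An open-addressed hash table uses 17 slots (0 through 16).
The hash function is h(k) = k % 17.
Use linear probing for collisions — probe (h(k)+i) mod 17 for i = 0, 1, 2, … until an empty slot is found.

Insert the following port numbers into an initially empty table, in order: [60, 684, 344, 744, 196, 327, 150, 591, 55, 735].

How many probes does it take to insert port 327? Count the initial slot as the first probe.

60 hashes to 9; slot 9 is free → place at 9.
684 hashes to 4; slot 4 is free → place at 4.
344 hashes to 4; 4 taken → place at 5.
744 hashes to 13; slot 13 is free → place at 13.
196 hashes to 9; 9 taken → place at 10.
327 hashes to 4; 4,5 taken → place at 6.
150 hashes to 14; slot 14 is free → place at 14.
591 hashes to 13; 13,14 taken → place at 15.
55 hashes to 4; 4,5,6 taken → place at 7.
735 hashes to 4; 4,5,6,7 taken → place at 8.
Table: [—, —, —, —, 684, 344, 327, 55, 735, 60, 196, —, —, 744, 150, 591, —]

3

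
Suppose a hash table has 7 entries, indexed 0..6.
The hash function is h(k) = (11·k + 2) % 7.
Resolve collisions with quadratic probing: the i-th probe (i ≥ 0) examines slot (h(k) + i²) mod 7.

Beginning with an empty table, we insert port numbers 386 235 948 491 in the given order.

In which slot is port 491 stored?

386 hashes to 6; slot 6 is free → place at 6.
235 hashes to 4; slot 4 is free → place at 4.
948 hashes to 0; slot 0 is free → place at 0.
491 hashes to 6; 6,0 taken → place at 3.
Table: [948, _, _, 491, 235, _, 386]

3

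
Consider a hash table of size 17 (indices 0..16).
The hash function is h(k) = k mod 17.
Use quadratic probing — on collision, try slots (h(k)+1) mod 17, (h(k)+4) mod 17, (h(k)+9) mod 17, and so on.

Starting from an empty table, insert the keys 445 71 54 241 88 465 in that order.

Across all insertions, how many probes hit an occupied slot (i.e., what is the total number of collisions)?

Insert 445: h=3, slot 3 empty => index 3.
Insert 71: h=3, slot 3 occupied => index 4.
Insert 54: h=3, slots 3,4 occupied => index 7.
Insert 241: h=3, slots 3,4,7 occupied => index 12.
Insert 88: h=3, slots 3,4,7,12 occupied => index 2.
Insert 465: h=6, slot 6 empty => index 6.
Table: [∅, ∅, 88, 445, 71, ∅, 465, 54, ∅, ∅, ∅, ∅, 241, ∅, ∅, ∅, ∅]

10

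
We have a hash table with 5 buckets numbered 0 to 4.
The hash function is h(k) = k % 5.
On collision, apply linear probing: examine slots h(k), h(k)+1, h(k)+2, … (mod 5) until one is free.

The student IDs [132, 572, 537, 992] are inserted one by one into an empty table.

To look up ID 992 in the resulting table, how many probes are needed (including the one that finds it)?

Insert 132: h=2, slot 2 empty → index 2.
Insert 572: h=2, slot 2 occupied → index 3.
Insert 537: h=2, slots 2,3 occupied → index 4.
Insert 992: h=2, slots 2,3,4 occupied → index 0.
Table: [992, -, 132, 572, 537]
Lookup 992: h=2, probe 2,3,4,0 → found at 0.

4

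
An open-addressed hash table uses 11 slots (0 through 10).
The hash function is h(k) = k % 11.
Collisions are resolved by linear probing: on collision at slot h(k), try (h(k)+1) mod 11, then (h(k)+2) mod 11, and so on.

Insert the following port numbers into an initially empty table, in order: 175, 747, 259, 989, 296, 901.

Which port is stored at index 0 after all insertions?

Insert 175: h=10, slot 10 empty => index 10.
Insert 747: h=10, slot 10 occupied => index 0.
Insert 259: h=6, slot 6 empty => index 6.
Insert 989: h=10, slots 10,0 occupied => index 1.
Insert 296: h=10, slots 10,0,1 occupied => index 2.
Insert 901: h=10, slots 10,0,1,2 occupied => index 3.
Table: [747, 989, 296, 901, _, _, 259, _, _, _, 175]

747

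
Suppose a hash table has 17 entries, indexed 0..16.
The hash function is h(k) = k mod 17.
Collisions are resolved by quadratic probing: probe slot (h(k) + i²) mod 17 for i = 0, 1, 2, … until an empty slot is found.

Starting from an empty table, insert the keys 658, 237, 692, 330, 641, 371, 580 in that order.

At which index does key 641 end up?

658 hashes to 12; slot 12 is free => place at 12.
237 hashes to 16; slot 16 is free => place at 16.
692 hashes to 12; 12 taken => place at 13.
330 hashes to 7; slot 7 is free => place at 7.
641 hashes to 12; 12,13,16 taken => place at 4.
371 hashes to 14; slot 14 is free => place at 14.
580 hashes to 2; slot 2 is free => place at 2.
Table: [—, —, 580, —, 641, —, —, 330, —, —, —, —, 658, 692, 371, —, 237]

4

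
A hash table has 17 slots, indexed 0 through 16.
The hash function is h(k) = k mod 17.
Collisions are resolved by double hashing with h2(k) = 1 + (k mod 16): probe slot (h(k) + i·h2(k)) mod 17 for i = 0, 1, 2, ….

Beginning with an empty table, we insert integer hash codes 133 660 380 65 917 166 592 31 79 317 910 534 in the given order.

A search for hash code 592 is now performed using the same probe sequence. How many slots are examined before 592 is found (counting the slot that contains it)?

133: h=14 -> slot 14
660: h=14, h2=5, probe 14,2 -> slot 2
380: h=6 -> slot 6
65: h=14, h2=2, probe 14,16 -> slot 16
917: h=16, h2=6, probe 16,5 -> slot 5
166: h=13 -> slot 13
592: h=14, h2=1, probe 14,15 -> slot 15
31: h=14, h2=16, probe 14,13,12 -> slot 12
79: h=11 -> slot 11
317: h=11, h2=14, probe 11,8 -> slot 8
910: h=9 -> slot 9
534: h=7 -> slot 7
Table: [_, _, 660, _, _, 917, 380, 534, 317, 910, _, 79, 31, 166, 133, 592, 65]
Lookup 592: h=14, h2=1, probe 14,15 → found at 15.

2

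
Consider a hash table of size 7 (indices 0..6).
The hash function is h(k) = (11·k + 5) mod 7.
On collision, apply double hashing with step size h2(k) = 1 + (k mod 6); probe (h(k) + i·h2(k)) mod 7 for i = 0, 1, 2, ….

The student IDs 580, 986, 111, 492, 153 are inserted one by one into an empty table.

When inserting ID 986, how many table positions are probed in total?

Insert 580: h=1, slot 1 empty → index 1.
Insert 986: h=1, h2=3, slot 1 occupied → index 4.
Insert 111: h=1, h2=4, slot 1 occupied → index 5.
Insert 492: h=6, slot 6 empty → index 6.
Insert 153: h=1, h2=4, slots 1,5 occupied → index 2.
Table: [—, 580, 153, —, 986, 111, 492]

2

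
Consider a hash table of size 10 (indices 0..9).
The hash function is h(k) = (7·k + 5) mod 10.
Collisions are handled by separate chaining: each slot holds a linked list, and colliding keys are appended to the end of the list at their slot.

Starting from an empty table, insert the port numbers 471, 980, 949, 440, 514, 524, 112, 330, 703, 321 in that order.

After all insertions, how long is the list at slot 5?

3

471 -> bucket 2
980 -> bucket 5
949 -> bucket 8
440 -> bucket 5 (collision)
514 -> bucket 3
524 -> bucket 3 (collision)
112 -> bucket 9
330 -> bucket 5 (collision)
703 -> bucket 6
321 -> bucket 2 (collision)
Final buckets:
0: —
1: —
2: 471 -> 321
3: 514 -> 524
4: —
5: 980 -> 440 -> 330
6: 703
7: —
8: 949
9: 112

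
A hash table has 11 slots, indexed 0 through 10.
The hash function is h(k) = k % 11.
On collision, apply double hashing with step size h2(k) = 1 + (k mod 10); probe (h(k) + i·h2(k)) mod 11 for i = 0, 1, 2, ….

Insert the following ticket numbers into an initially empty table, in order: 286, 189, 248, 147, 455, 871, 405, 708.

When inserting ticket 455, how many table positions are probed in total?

2

Insert 286: h=0, slot 0 empty -> index 0.
Insert 189: h=2, slot 2 empty -> index 2.
Insert 248: h=6, slot 6 empty -> index 6.
Insert 147: h=4, slot 4 empty -> index 4.
Insert 455: h=4, h2=6, slot 4 occupied -> index 10.
Insert 871: h=2, h2=2, slots 2,4,6 occupied -> index 8.
Insert 405: h=9, slot 9 empty -> index 9.
Insert 708: h=4, h2=9, slots 4,2,0,9 occupied -> index 7.
Table: [286, ∅, 189, ∅, 147, ∅, 248, 708, 871, 405, 455]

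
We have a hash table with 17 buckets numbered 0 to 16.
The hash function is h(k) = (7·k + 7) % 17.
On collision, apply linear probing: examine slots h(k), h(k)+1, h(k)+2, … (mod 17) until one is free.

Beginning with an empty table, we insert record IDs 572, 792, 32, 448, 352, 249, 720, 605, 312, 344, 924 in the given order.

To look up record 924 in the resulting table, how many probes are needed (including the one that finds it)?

7

572 hashes to 16; slot 16 is free -> place at 16.
792 hashes to 9; slot 9 is free -> place at 9.
32 hashes to 10; slot 10 is free -> place at 10.
448 hashes to 15; slot 15 is free -> place at 15.
352 hashes to 6; slot 6 is free -> place at 6.
249 hashes to 16; 16 taken -> place at 0.
720 hashes to 15; 15,16,0 taken -> place at 1.
605 hashes to 9; 9,10 taken -> place at 11.
312 hashes to 15; 15,16,0,1 taken -> place at 2.
344 hashes to 1; 1,2 taken -> place at 3.
924 hashes to 15; 15,16,0,1,2,3 taken -> place at 4.
Table: [249, 720, 312, 344, 924, _, 352, _, _, 792, 32, 605, _, _, _, 448, 572]
Lookup 924: h=15, probe 15,16,0,1,2,3,4 → found at 4.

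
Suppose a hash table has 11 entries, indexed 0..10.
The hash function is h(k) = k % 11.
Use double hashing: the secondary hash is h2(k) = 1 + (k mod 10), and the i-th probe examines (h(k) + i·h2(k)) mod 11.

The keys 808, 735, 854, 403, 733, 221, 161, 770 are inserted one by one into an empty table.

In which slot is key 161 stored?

808 hashes to 5; slot 5 is free -> place at 5.
735 hashes to 9; slot 9 is free -> place at 9.
854 hashes to 7; slot 7 is free -> place at 7.
403 hashes to 7, h2=4; 7 taken -> place at 0.
733 hashes to 7, h2=4; 7,0 taken -> place at 4.
221 hashes to 1; slot 1 is free -> place at 1.
161 hashes to 7, h2=2; 7,9,0 taken -> place at 2.
770 hashes to 0, h2=1; 0,1,2 taken -> place at 3.
Table: [403, 221, 161, 770, 733, 808, —, 854, —, 735, —]

2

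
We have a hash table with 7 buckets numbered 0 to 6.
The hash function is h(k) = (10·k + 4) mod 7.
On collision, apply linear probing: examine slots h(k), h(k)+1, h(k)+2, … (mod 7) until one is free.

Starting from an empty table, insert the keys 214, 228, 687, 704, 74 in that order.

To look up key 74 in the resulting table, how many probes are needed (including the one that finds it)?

4

214 hashes to 2; slot 2 is free → place at 2.
228 hashes to 2; 2 taken → place at 3.
687 hashes to 0; slot 0 is free → place at 0.
704 hashes to 2; 2,3 taken → place at 4.
74 hashes to 2; 2,3,4 taken → place at 5.
Table: [687, _, 214, 228, 704, 74, _]
Lookup 74: h=2, probe 2,3,4,5 → found at 5.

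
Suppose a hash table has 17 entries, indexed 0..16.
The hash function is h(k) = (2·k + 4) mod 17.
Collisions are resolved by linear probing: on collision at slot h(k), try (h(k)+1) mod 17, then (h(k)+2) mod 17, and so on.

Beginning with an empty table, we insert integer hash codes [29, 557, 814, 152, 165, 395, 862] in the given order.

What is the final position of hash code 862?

15

29 hashes to 11; slot 11 is free → place at 11.
557 hashes to 13; slot 13 is free → place at 13.
814 hashes to 0; slot 0 is free → place at 0.
152 hashes to 2; slot 2 is free → place at 2.
165 hashes to 11; 11 taken → place at 12.
395 hashes to 12; 12,13 taken → place at 14.
862 hashes to 11; 11,12,13,14 taken → place at 15.
Table: [814, —, 152, —, —, —, —, —, —, —, —, 29, 165, 557, 395, 862, —]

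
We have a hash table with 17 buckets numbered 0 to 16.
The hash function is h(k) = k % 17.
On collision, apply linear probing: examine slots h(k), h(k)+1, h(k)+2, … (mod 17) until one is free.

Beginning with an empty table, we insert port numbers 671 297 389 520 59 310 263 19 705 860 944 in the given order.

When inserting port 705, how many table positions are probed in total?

Insert 671: h=8, slot 8 empty -> index 8.
Insert 297: h=8, slot 8 occupied -> index 9.
Insert 389: h=15, slot 15 empty -> index 15.
Insert 520: h=10, slot 10 empty -> index 10.
Insert 59: h=8, slots 8,9,10 occupied -> index 11.
Insert 310: h=4, slot 4 empty -> index 4.
Insert 263: h=8, slots 8,9,10,11 occupied -> index 12.
Insert 19: h=2, slot 2 empty -> index 2.
Insert 705: h=8, slots 8,9,10,11,12 occupied -> index 13.
Insert 860: h=10, slots 10,11,12,13 occupied -> index 14.
Insert 944: h=9, slots 9,10,11,12,13,14,15 occupied -> index 16.
Table: [∅, ∅, 19, ∅, 310, ∅, ∅, ∅, 671, 297, 520, 59, 263, 705, 860, 389, 944]

6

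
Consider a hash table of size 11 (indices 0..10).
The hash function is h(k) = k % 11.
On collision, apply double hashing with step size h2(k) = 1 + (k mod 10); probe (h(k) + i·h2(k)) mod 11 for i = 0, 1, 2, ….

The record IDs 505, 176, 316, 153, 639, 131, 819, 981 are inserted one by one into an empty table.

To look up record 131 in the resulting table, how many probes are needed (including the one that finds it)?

505: h=10 => slot 10
176: h=0 => slot 0
316: h=8 => slot 8
153: h=10, h2=4, probe 10,3 => slot 3
639: h=1 => slot 1
131: h=10, h2=2, probe 10,1,3,5 => slot 5
819: h=5, h2=10, probe 5,4 => slot 4
981: h=2 => slot 2
Table: [176, 639, 981, 153, 819, 131, -, -, 316, -, 505]
Lookup 131: h=10, h2=2, probe 10,1,3,5 → found at 5.

4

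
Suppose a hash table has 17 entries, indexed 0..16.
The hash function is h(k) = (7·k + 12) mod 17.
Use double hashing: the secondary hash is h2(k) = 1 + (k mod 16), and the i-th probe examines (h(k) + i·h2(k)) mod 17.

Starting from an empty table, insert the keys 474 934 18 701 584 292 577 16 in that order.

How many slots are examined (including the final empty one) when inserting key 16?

Insert 474: h=15, slot 15 empty → index 15.
Insert 934: h=5, slot 5 empty → index 5.
Insert 18: h=2, slot 2 empty → index 2.
Insert 701: h=6, slot 6 empty → index 6.
Insert 584: h=3, slot 3 empty → index 3.
Insert 292: h=16, slot 16 empty → index 16.
Insert 577: h=5, h2=2, slot 5 occupied → index 7.
Insert 16: h=5, h2=1, slots 5,6,7 occupied → index 8.
Table: [., ., 18, 584, ., 934, 701, 577, 16, ., ., ., ., ., ., 474, 292]

4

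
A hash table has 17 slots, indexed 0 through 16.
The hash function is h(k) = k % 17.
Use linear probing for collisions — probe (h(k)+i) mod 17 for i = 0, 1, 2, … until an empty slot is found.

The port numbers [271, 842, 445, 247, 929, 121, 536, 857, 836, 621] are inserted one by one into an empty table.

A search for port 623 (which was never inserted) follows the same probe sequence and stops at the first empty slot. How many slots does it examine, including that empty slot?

4

271 hashes to 16; slot 16 is free → place at 16.
842 hashes to 9; slot 9 is free → place at 9.
445 hashes to 3; slot 3 is free → place at 3.
247 hashes to 9; 9 taken → place at 10.
929 hashes to 11; slot 11 is free → place at 11.
121 hashes to 2; slot 2 is free → place at 2.
536 hashes to 9; 9,10,11 taken → place at 12.
857 hashes to 7; slot 7 is free → place at 7.
836 hashes to 3; 3 taken → place at 4.
621 hashes to 9; 9,10,11,12 taken → place at 13.
Table: [_, _, 121, 445, 836, _, _, 857, _, 842, 247, 929, 536, 621, _, _, 271]
Lookup 623: h=11, probe 11,12,13,14 → slot 14 empty, not found.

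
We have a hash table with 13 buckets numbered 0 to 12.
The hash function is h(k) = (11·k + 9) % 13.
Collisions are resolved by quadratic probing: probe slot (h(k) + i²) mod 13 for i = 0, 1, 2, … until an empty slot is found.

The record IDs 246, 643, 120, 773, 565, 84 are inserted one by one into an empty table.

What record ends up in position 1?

Insert 246: h=11, slot 11 empty → index 11.
Insert 643: h=10, slot 10 empty → index 10.
Insert 120: h=3, slot 3 empty → index 3.
Insert 773: h=10, slots 10,11 occupied → index 1.
Insert 565: h=10, slots 10,11,1 occupied → index 6.
Insert 84: h=10, slots 10,11,1,6 occupied → index 0.
Table: [84, 773, ∅, 120, ∅, ∅, 565, ∅, ∅, ∅, 643, 246, ∅]

773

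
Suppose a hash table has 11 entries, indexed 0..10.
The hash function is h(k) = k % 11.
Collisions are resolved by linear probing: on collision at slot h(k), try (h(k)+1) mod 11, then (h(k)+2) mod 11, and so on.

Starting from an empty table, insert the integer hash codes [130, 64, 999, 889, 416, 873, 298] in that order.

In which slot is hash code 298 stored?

3

Insert 130: h=9, slot 9 empty → index 9.
Insert 64: h=9, slot 9 occupied → index 10.
Insert 999: h=9, slots 9,10 occupied → index 0.
Insert 889: h=9, slots 9,10,0 occupied → index 1.
Insert 416: h=9, slots 9,10,0,1 occupied → index 2.
Insert 873: h=4, slot 4 empty → index 4.
Insert 298: h=1, slots 1,2 occupied → index 3.
Table: [999, 889, 416, 298, 873, -, -, -, -, 130, 64]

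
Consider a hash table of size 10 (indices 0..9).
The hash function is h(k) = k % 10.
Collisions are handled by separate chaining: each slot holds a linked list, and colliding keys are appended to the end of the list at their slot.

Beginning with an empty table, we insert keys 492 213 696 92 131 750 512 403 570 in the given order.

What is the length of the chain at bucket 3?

2

Insert 492: h=2, bucket 2 empty -> new chain.
Insert 213: h=3, bucket 3 empty -> new chain.
Insert 696: h=6, bucket 6 empty -> new chain.
Insert 92: h=2, bucket 2 nonempty -> append to chain.
Insert 131: h=1, bucket 1 empty -> new chain.
Insert 750: h=0, bucket 0 empty -> new chain.
Insert 512: h=2, bucket 2 nonempty -> append to chain.
Insert 403: h=3, bucket 3 nonempty -> append to chain.
Insert 570: h=0, bucket 0 nonempty -> append to chain.
Final buckets:
0: 750 -> 570
1: 131
2: 492 -> 92 -> 512
3: 213 -> 403
4: —
5: —
6: 696
7: —
8: —
9: —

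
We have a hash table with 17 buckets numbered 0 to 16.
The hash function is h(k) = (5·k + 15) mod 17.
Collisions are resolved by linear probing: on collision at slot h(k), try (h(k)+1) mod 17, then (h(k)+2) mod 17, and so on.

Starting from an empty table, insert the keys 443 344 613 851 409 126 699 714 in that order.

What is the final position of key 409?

6

443 hashes to 3; slot 3 is free -> place at 3.
344 hashes to 1; slot 1 is free -> place at 1.
613 hashes to 3; 3 taken -> place at 4.
851 hashes to 3; 3,4 taken -> place at 5.
409 hashes to 3; 3,4,5 taken -> place at 6.
126 hashes to 16; slot 16 is free -> place at 16.
699 hashes to 8; slot 8 is free -> place at 8.
714 hashes to 15; slot 15 is free -> place at 15.
Table: [—, 344, —, 443, 613, 851, 409, —, 699, —, —, —, —, —, —, 714, 126]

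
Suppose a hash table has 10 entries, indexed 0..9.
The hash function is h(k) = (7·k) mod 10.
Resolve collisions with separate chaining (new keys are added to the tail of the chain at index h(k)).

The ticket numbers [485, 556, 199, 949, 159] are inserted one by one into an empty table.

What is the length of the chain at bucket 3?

Insert 485: h=5, bucket 5 empty -> new chain.
Insert 556: h=2, bucket 2 empty -> new chain.
Insert 199: h=3, bucket 3 empty -> new chain.
Insert 949: h=3, bucket 3 nonempty -> append to chain.
Insert 159: h=3, bucket 3 nonempty -> append to chain.
Final buckets:
0: —
1: —
2: 556
3: 199 -> 949 -> 159
4: —
5: 485
6: —
7: —
8: —
9: —

3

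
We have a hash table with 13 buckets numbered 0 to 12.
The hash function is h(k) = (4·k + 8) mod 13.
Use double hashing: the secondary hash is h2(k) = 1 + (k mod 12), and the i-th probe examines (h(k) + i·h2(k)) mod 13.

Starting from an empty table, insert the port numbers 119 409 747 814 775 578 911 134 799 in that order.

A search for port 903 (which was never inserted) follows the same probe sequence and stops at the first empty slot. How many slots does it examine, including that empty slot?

119 hashes to 3; slot 3 is free -> place at 3.
409 hashes to 6; slot 6 is free -> place at 6.
747 hashes to 6, h2=4; 6 taken -> place at 10.
814 hashes to 1; slot 1 is free -> place at 1.
775 hashes to 1, h2=8; 1 taken -> place at 9.
578 hashes to 6, h2=3; 6,9 taken -> place at 12.
911 hashes to 12, h2=12; 12 taken -> place at 11.
134 hashes to 11, h2=3; 11,1 taken -> place at 4.
799 hashes to 6, h2=8; 6,1,9,4,12 taken -> place at 7.
Table: [—, 814, —, 119, 134, —, 409, 799, —, 775, 747, 911, 578]
Lookup 903: h=6, h2=4, probe 6,10,1,5 → slot 5 empty, not found.

4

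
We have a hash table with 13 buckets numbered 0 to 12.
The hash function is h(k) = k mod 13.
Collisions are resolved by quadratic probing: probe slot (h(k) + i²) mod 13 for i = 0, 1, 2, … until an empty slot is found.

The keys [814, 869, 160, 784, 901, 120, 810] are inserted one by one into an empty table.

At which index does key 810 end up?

7

814 hashes to 8; slot 8 is free -> place at 8.
869 hashes to 11; slot 11 is free -> place at 11.
160 hashes to 4; slot 4 is free -> place at 4.
784 hashes to 4; 4 taken -> place at 5.
901 hashes to 4; 4,5,8 taken -> place at 0.
120 hashes to 3; slot 3 is free -> place at 3.
810 hashes to 4; 4,5,8,0 taken -> place at 7.
Table: [901, ∅, ∅, 120, 160, 784, ∅, 810, 814, ∅, ∅, 869, ∅]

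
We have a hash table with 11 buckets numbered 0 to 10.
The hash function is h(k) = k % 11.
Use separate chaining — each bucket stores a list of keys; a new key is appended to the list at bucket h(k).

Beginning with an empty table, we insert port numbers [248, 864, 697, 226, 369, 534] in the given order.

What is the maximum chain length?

5

248 -> bucket 6
864 -> bucket 6 (collision)
697 -> bucket 4
226 -> bucket 6 (collision)
369 -> bucket 6 (collision)
534 -> bucket 6 (collision)
Final buckets:
0: _
1: _
2: _
3: _
4: 697
5: _
6: 248 -> 864 -> 226 -> 369 -> 534
7: _
8: _
9: _
10: _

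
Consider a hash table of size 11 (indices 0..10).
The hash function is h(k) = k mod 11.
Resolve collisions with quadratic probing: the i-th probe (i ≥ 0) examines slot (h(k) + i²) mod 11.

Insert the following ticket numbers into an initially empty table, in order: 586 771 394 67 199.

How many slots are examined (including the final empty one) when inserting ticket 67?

2

586: h=3 => slot 3
771: h=1 => slot 1
394: h=9 => slot 9
67: h=1, probe 1,2 => slot 2
199: h=1, probe 1,2,5 => slot 5
Table: [—, 771, 67, 586, —, 199, —, —, —, 394, —]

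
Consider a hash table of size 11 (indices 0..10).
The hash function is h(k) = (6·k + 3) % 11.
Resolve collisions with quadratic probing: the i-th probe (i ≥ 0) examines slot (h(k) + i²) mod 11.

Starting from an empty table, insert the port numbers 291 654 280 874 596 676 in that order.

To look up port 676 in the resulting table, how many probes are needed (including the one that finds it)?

6

291 hashes to 0; slot 0 is free -> place at 0.
654 hashes to 0; 0 taken -> place at 1.
280 hashes to 0; 0,1 taken -> place at 4.
874 hashes to 0; 0,1,4 taken -> place at 9.
596 hashes to 4; 4 taken -> place at 5.
676 hashes to 0; 0,1,4,9,5 taken -> place at 3.
Table: [291, 654, —, 676, 280, 596, —, —, —, 874, —]
Lookup 676: h=0, probe 0,1,4,9,5,3 → found at 3.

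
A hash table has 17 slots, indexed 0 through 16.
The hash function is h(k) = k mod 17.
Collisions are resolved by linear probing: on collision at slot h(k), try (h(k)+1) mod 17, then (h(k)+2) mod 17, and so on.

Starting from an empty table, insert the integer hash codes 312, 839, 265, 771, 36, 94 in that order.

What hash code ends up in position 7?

839

312 hashes to 6; slot 6 is free => place at 6.
839 hashes to 6; 6 taken => place at 7.
265 hashes to 10; slot 10 is free => place at 10.
771 hashes to 6; 6,7 taken => place at 8.
36 hashes to 2; slot 2 is free => place at 2.
94 hashes to 9; slot 9 is free => place at 9.
Table: [_, _, 36, _, _, _, 312, 839, 771, 94, 265, _, _, _, _, _, _]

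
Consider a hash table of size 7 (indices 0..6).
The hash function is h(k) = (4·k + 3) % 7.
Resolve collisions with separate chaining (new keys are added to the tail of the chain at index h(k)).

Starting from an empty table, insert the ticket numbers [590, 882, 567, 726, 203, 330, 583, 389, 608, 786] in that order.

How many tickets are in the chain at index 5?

Insert 590: h=4, bucket 4 empty -> new chain.
Insert 882: h=3, bucket 3 empty -> new chain.
Insert 567: h=3, bucket 3 nonempty -> append to chain.
Insert 726: h=2, bucket 2 empty -> new chain.
Insert 203: h=3, bucket 3 nonempty -> append to chain.
Insert 330: h=0, bucket 0 empty -> new chain.
Insert 583: h=4, bucket 4 nonempty -> append to chain.
Insert 389: h=5, bucket 5 empty -> new chain.
Insert 608: h=6, bucket 6 empty -> new chain.
Insert 786: h=4, bucket 4 nonempty -> append to chain.
Final buckets:
0: 330
1: .
2: 726
3: 882 -> 567 -> 203
4: 590 -> 583 -> 786
5: 389
6: 608

1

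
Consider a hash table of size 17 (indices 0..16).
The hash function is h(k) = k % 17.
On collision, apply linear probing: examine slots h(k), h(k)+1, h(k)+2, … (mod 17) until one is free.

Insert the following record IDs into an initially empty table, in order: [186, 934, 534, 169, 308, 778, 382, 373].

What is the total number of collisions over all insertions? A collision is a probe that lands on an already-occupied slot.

186 hashes to 16; slot 16 is free -> place at 16.
934 hashes to 16; 16 taken -> place at 0.
534 hashes to 7; slot 7 is free -> place at 7.
169 hashes to 16; 16,0 taken -> place at 1.
308 hashes to 2; slot 2 is free -> place at 2.
778 hashes to 13; slot 13 is free -> place at 13.
382 hashes to 8; slot 8 is free -> place at 8.
373 hashes to 16; 16,0,1,2 taken -> place at 3.
Table: [934, 169, 308, 373, -, -, -, 534, 382, -, -, -, -, 778, -, -, 186]

7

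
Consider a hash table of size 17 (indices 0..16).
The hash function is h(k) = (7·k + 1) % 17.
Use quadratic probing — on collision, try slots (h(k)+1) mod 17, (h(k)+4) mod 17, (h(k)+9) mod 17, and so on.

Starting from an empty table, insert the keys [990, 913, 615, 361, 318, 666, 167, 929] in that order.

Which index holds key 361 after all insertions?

990: h=12 -> slot 12
913: h=0 -> slot 0
615: h=5 -> slot 5
361: h=12, probe 12,13 -> slot 13
318: h=0, probe 0,1 -> slot 1
666: h=5, probe 5,6 -> slot 6
167: h=14 -> slot 14
929: h=10 -> slot 10
Table: [913, 318, ., ., ., 615, 666, ., ., ., 929, ., 990, 361, 167, ., .]

13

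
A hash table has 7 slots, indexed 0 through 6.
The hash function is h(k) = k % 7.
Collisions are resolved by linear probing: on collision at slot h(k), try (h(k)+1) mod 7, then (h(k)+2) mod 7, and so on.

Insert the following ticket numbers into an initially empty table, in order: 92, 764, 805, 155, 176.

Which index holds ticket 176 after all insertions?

4

Insert 92: h=1, slot 1 empty => index 1.
Insert 764: h=1, slot 1 occupied => index 2.
Insert 805: h=0, slot 0 empty => index 0.
Insert 155: h=1, slots 1,2 occupied => index 3.
Insert 176: h=1, slots 1,2,3 occupied => index 4.
Table: [805, 92, 764, 155, 176, -, -]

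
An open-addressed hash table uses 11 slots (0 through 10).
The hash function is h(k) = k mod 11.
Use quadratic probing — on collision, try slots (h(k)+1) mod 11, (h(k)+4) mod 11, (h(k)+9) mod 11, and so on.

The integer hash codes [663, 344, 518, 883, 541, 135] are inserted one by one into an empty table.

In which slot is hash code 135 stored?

663 hashes to 3; slot 3 is free => place at 3.
344 hashes to 3; 3 taken => place at 4.
518 hashes to 1; slot 1 is free => place at 1.
883 hashes to 3; 3,4 taken => place at 7.
541 hashes to 2; slot 2 is free => place at 2.
135 hashes to 3; 3,4,7,1 taken => place at 8.
Table: [., 518, 541, 663, 344, ., ., 883, 135, ., .]

8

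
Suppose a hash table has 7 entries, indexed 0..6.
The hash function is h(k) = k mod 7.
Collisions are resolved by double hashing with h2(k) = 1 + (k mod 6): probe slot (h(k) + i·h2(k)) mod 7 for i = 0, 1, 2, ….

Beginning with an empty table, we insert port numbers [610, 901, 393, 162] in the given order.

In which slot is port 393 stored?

610: h=1 -> slot 1
901: h=5 -> slot 5
393: h=1, h2=4, probe 1,5,2 -> slot 2
162: h=1, h2=1, probe 1,2,3 -> slot 3
Table: [—, 610, 393, 162, —, 901, —]

2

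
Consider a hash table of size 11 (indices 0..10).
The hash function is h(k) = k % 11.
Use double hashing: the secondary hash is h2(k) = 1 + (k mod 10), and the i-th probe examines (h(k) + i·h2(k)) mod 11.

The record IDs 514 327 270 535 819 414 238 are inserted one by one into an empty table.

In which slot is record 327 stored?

Insert 514: h=8, slot 8 empty -> index 8.
Insert 327: h=8, h2=8, slot 8 occupied -> index 5.
Insert 270: h=6, slot 6 empty -> index 6.
Insert 535: h=7, slot 7 empty -> index 7.
Insert 819: h=5, h2=10, slot 5 occupied -> index 4.
Insert 414: h=7, h2=5, slot 7 occupied -> index 1.
Insert 238: h=7, h2=9, slots 7,5 occupied -> index 3.
Table: [_, 414, _, 238, 819, 327, 270, 535, 514, _, _]

5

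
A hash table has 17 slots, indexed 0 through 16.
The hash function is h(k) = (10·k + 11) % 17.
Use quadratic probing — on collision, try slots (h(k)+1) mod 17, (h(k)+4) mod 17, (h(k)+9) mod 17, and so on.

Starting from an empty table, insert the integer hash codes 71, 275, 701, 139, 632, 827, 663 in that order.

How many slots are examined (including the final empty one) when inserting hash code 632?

71: h=7 → slot 7
275: h=7, probe 7,8 → slot 8
701: h=0 → slot 0
139: h=7, probe 7,8,11 → slot 11
632: h=7, probe 7,8,11,16 → slot 16
827: h=2 → slot 2
663: h=11, probe 11,12 → slot 12
Table: [701, -, 827, -, -, -, -, 71, 275, -, -, 139, 663, -, -, -, 632]

4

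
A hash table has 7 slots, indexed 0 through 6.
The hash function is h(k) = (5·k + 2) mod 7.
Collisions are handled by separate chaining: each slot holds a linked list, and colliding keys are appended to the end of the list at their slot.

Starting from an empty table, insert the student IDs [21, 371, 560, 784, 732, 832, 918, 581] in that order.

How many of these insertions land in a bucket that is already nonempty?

21 → bucket 2
371 → bucket 2 (collision)
560 → bucket 2 (collision)
784 → bucket 2 (collision)
732 → bucket 1
832 → bucket 4
918 → bucket 0
581 → bucket 2 (collision)
Final buckets:
0: 918
1: 732
2: 21 -> 371 -> 560 -> 784 -> 581
3: —
4: 832
5: —
6: —

4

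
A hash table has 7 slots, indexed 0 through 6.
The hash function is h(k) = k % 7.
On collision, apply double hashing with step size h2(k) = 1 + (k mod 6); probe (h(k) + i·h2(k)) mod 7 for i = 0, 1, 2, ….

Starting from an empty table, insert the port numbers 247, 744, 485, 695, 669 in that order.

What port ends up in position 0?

695

247 hashes to 2; slot 2 is free -> place at 2.
744 hashes to 2, h2=1; 2 taken -> place at 3.
485 hashes to 2, h2=6; 2 taken -> place at 1.
695 hashes to 2, h2=6; 2,1 taken -> place at 0.
669 hashes to 4; slot 4 is free -> place at 4.
Table: [695, 485, 247, 744, 669, _, _]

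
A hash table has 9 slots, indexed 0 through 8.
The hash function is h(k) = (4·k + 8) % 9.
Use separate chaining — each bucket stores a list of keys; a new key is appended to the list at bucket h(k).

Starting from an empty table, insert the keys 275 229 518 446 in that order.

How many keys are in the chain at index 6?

1

Insert 275: h=1, bucket 1 empty -> new chain.
Insert 229: h=6, bucket 6 empty -> new chain.
Insert 518: h=1, bucket 1 nonempty -> append to chain.
Insert 446: h=1, bucket 1 nonempty -> append to chain.
Final buckets:
0: -
1: 275 -> 518 -> 446
2: -
3: -
4: -
5: -
6: 229
7: -
8: -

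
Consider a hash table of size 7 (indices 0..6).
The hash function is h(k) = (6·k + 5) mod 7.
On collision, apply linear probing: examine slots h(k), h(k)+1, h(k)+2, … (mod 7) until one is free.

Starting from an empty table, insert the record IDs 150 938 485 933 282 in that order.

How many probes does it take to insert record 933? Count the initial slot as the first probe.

150 hashes to 2; slot 2 is free → place at 2.
938 hashes to 5; slot 5 is free → place at 5.
485 hashes to 3; slot 3 is free → place at 3.
933 hashes to 3; 3 taken → place at 4.
282 hashes to 3; 3,4,5 taken → place at 6.
Table: [∅, ∅, 150, 485, 933, 938, 282]

2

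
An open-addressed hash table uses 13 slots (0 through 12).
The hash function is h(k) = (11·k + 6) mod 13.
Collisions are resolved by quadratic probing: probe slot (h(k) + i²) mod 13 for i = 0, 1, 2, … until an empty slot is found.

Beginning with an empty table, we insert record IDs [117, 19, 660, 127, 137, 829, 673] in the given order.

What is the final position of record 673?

8

117 hashes to 6; slot 6 is free → place at 6.
19 hashes to 7; slot 7 is free → place at 7.
660 hashes to 12; slot 12 is free → place at 12.
127 hashes to 12; 12 taken → place at 0.
137 hashes to 5; slot 5 is free → place at 5.
829 hashes to 12; 12,0 taken → place at 3.
673 hashes to 12; 12,0,3 taken → place at 8.
Table: [127, ∅, ∅, 829, ∅, 137, 117, 19, 673, ∅, ∅, ∅, 660]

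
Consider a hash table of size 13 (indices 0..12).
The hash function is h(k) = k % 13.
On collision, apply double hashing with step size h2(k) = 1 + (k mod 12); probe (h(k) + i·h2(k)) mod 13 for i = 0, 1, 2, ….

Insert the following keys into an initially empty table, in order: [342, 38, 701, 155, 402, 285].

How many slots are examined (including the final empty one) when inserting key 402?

2

342: h=4 → slot 4
38: h=12 → slot 12
701: h=12, h2=6, probe 12,5 → slot 5
155: h=12, h2=12, probe 12,11 → slot 11
402: h=12, h2=7, probe 12,6 → slot 6
285: h=12, h2=10, probe 12,9 → slot 9
Table: [∅, ∅, ∅, ∅, 342, 701, 402, ∅, ∅, 285, ∅, 155, 38]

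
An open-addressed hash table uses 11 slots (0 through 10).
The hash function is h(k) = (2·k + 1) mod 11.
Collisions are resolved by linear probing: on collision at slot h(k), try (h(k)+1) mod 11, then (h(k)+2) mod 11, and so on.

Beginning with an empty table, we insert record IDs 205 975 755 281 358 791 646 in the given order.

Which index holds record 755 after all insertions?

Insert 205: h=4, slot 4 empty → index 4.
Insert 975: h=4, slot 4 occupied → index 5.
Insert 755: h=4, slots 4,5 occupied → index 6.
Insert 281: h=2, slot 2 empty → index 2.
Insert 358: h=2, slot 2 occupied → index 3.
Insert 791: h=10, slot 10 empty → index 10.
Insert 646: h=6, slot 6 occupied → index 7.
Table: [., ., 281, 358, 205, 975, 755, 646, ., ., 791]

6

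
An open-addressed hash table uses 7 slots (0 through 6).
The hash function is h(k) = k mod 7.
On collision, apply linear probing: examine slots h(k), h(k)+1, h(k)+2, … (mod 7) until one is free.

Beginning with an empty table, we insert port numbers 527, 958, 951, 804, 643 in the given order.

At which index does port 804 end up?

1

Insert 527: h=2, slot 2 empty -> index 2.
Insert 958: h=6, slot 6 empty -> index 6.
Insert 951: h=6, slot 6 occupied -> index 0.
Insert 804: h=6, slots 6,0 occupied -> index 1.
Insert 643: h=6, slots 6,0,1,2 occupied -> index 3.
Table: [951, 804, 527, 643, ., ., 958]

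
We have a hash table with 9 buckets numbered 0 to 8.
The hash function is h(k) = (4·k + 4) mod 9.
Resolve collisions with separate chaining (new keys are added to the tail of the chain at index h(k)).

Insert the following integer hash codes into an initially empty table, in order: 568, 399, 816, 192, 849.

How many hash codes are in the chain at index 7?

3

Insert 568: h=8, bucket 8 empty → new chain.
Insert 399: h=7, bucket 7 empty → new chain.
Insert 816: h=1, bucket 1 empty → new chain.
Insert 192: h=7, bucket 7 nonempty → append to chain.
Insert 849: h=7, bucket 7 nonempty → append to chain.
Final buckets:
0: -
1: 816
2: -
3: -
4: -
5: -
6: -
7: 399 -> 192 -> 849
8: 568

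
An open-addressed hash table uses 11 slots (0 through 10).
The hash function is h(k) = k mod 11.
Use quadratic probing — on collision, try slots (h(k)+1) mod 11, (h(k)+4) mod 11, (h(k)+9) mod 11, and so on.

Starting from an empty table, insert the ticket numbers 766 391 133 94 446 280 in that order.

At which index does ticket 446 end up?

Insert 766: h=7, slot 7 empty -> index 7.
Insert 391: h=6, slot 6 empty -> index 6.
Insert 133: h=1, slot 1 empty -> index 1.
Insert 94: h=6, slots 6,7 occupied -> index 10.
Insert 446: h=6, slots 6,7,10 occupied -> index 4.
Insert 280: h=5, slot 5 empty -> index 5.
Table: [_, 133, _, _, 446, 280, 391, 766, _, _, 94]

4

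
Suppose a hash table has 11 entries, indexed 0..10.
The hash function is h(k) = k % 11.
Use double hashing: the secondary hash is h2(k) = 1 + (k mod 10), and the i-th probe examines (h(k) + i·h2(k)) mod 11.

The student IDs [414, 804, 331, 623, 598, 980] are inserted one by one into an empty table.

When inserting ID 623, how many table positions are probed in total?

2

414: h=7 => slot 7
804: h=1 => slot 1
331: h=1, h2=2, probe 1,3 => slot 3
623: h=7, h2=4, probe 7,0 => slot 0
598: h=4 => slot 4
980: h=1, h2=1, probe 1,2 => slot 2
Table: [623, 804, 980, 331, 598, -, -, 414, -, -, -]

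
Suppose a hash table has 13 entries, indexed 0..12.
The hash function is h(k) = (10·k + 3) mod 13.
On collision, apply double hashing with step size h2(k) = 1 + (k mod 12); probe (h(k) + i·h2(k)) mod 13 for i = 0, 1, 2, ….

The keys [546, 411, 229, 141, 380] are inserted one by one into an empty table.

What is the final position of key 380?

12

546 hashes to 3; slot 3 is free => place at 3.
411 hashes to 5; slot 5 is free => place at 5.
229 hashes to 5, h2=2; 5 taken => place at 7.
141 hashes to 9; slot 9 is free => place at 9.
380 hashes to 7, h2=9; 7,3 taken => place at 12.
Table: [_, _, _, 546, _, 411, _, 229, _, 141, _, _, 380]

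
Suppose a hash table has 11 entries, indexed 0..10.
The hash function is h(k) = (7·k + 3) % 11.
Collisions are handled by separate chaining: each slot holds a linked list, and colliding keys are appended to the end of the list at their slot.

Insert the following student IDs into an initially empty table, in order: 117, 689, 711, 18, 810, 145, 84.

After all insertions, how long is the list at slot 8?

117 → bucket 8
689 → bucket 8 (collision)
711 → bucket 8 (collision)
18 → bucket 8 (collision)
810 → bucket 8 (collision)
145 → bucket 6
84 → bucket 8 (collision)
Final buckets:
0: _
1: _
2: _
3: _
4: _
5: _
6: 145
7: _
8: 117 -> 689 -> 711 -> 18 -> 810 -> 84
9: _
10: _

6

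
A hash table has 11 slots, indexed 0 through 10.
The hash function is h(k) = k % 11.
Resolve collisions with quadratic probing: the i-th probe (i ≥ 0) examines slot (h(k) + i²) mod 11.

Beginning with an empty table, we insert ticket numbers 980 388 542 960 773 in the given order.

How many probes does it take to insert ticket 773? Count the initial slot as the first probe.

980 hashes to 1; slot 1 is free => place at 1.
388 hashes to 3; slot 3 is free => place at 3.
542 hashes to 3; 3 taken => place at 4.
960 hashes to 3; 3,4 taken => place at 7.
773 hashes to 3; 3,4,7,1 taken => place at 8.
Table: [., 980, ., 388, 542, ., ., 960, 773, ., .]

5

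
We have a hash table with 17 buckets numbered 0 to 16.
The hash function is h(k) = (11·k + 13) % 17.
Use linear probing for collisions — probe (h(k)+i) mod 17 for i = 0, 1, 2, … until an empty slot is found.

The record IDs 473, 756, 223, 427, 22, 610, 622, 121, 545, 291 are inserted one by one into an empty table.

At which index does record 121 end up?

473: h=14 -> slot 14
756: h=16 -> slot 16
223: h=1 -> slot 1
427: h=1, probe 1,2 -> slot 2
22: h=0 -> slot 0
610: h=8 -> slot 8
622: h=4 -> slot 4
121: h=1, probe 1,2,3 -> slot 3
545: h=7 -> slot 7
291: h=1, probe 1,2,3,4,5 -> slot 5
Table: [22, 223, 427, 121, 622, 291, —, 545, 610, —, —, —, —, —, 473, —, 756]

3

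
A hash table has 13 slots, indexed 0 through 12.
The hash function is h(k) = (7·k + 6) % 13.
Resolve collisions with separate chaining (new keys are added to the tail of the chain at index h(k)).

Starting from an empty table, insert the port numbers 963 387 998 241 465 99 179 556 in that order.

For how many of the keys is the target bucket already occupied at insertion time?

4

963 -> bucket 0
387 -> bucket 11
998 -> bucket 11 (collision)
241 -> bucket 3
465 -> bucket 11 (collision)
99 -> bucket 10
179 -> bucket 11 (collision)
556 -> bucket 11 (collision)
Final buckets:
0: 963
1: ∅
2: ∅
3: 241
4: ∅
5: ∅
6: ∅
7: ∅
8: ∅
9: ∅
10: 99
11: 387 -> 998 -> 465 -> 179 -> 556
12: ∅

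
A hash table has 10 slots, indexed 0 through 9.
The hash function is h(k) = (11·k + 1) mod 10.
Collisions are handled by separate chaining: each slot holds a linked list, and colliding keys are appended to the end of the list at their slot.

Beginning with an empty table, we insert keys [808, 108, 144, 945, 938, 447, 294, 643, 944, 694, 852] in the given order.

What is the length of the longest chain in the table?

808 -> bucket 9
108 -> bucket 9 (collision)
144 -> bucket 5
945 -> bucket 6
938 -> bucket 9 (collision)
447 -> bucket 8
294 -> bucket 5 (collision)
643 -> bucket 4
944 -> bucket 5 (collision)
694 -> bucket 5 (collision)
852 -> bucket 3
Final buckets:
0: .
1: .
2: .
3: 852
4: 643
5: 144 -> 294 -> 944 -> 694
6: 945
7: .
8: 447
9: 808 -> 108 -> 938

4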